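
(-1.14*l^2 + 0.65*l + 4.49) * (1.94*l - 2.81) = -2.2116*l^3 + 4.4644*l^2 + 6.8841*l - 12.6169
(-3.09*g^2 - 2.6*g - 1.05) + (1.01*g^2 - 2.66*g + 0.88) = -2.08*g^2 - 5.26*g - 0.17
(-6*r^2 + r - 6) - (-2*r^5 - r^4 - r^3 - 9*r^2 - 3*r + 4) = 2*r^5 + r^4 + r^3 + 3*r^2 + 4*r - 10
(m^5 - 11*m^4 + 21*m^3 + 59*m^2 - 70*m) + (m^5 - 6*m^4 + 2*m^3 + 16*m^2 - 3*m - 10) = 2*m^5 - 17*m^4 + 23*m^3 + 75*m^2 - 73*m - 10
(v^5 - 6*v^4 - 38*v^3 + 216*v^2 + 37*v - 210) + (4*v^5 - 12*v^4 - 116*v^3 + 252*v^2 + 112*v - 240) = 5*v^5 - 18*v^4 - 154*v^3 + 468*v^2 + 149*v - 450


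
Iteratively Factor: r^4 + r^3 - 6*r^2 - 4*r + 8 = (r + 2)*(r^3 - r^2 - 4*r + 4) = (r - 2)*(r + 2)*(r^2 + r - 2) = (r - 2)*(r + 2)^2*(r - 1)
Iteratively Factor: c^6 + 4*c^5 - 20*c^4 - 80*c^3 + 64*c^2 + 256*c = (c + 4)*(c^5 - 20*c^3 + 64*c) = (c + 2)*(c + 4)*(c^4 - 2*c^3 - 16*c^2 + 32*c) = (c + 2)*(c + 4)^2*(c^3 - 6*c^2 + 8*c) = c*(c + 2)*(c + 4)^2*(c^2 - 6*c + 8) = c*(c - 4)*(c + 2)*(c + 4)^2*(c - 2)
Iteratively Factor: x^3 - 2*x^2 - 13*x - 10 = (x + 2)*(x^2 - 4*x - 5) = (x - 5)*(x + 2)*(x + 1)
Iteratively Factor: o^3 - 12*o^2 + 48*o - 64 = (o - 4)*(o^2 - 8*o + 16) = (o - 4)^2*(o - 4)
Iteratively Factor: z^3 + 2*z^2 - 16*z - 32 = (z - 4)*(z^2 + 6*z + 8) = (z - 4)*(z + 2)*(z + 4)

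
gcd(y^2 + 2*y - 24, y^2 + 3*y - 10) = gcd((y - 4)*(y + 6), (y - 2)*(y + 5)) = 1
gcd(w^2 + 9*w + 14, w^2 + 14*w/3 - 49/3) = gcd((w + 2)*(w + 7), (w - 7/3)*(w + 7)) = w + 7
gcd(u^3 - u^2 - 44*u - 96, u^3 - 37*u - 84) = u^2 + 7*u + 12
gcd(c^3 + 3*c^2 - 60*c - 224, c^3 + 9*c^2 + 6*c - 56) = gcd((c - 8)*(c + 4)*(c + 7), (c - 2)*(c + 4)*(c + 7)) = c^2 + 11*c + 28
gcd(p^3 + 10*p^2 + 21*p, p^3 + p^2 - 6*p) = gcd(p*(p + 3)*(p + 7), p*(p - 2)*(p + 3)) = p^2 + 3*p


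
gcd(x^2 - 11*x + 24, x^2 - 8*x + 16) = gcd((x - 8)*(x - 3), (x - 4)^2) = 1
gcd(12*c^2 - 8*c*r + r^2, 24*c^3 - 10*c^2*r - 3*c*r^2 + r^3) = -2*c + r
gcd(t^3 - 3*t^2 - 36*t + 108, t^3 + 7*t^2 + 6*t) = t + 6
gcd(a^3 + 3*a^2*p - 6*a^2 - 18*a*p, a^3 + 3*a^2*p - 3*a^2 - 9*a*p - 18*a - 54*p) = a^2 + 3*a*p - 6*a - 18*p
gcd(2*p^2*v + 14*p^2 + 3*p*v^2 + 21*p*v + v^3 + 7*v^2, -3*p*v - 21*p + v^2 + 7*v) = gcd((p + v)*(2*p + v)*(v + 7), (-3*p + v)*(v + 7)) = v + 7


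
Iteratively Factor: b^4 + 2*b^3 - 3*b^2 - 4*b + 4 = (b + 2)*(b^3 - 3*b + 2) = (b - 1)*(b + 2)*(b^2 + b - 2) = (b - 1)*(b + 2)^2*(b - 1)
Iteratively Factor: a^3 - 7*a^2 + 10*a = (a - 5)*(a^2 - 2*a) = a*(a - 5)*(a - 2)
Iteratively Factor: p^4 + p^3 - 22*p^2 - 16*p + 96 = (p - 4)*(p^3 + 5*p^2 - 2*p - 24) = (p - 4)*(p + 4)*(p^2 + p - 6) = (p - 4)*(p - 2)*(p + 4)*(p + 3)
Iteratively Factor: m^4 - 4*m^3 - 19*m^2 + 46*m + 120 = (m + 2)*(m^3 - 6*m^2 - 7*m + 60) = (m + 2)*(m + 3)*(m^2 - 9*m + 20) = (m - 5)*(m + 2)*(m + 3)*(m - 4)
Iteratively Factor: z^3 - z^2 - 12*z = (z)*(z^2 - z - 12) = z*(z - 4)*(z + 3)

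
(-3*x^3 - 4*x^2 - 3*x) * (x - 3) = -3*x^4 + 5*x^3 + 9*x^2 + 9*x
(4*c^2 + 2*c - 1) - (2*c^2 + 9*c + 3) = 2*c^2 - 7*c - 4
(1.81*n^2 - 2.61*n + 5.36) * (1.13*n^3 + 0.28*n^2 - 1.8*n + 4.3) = 2.0453*n^5 - 2.4425*n^4 + 2.068*n^3 + 13.9818*n^2 - 20.871*n + 23.048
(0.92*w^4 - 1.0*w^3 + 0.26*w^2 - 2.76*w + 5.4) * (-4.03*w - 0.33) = -3.7076*w^5 + 3.7264*w^4 - 0.7178*w^3 + 11.037*w^2 - 20.8512*w - 1.782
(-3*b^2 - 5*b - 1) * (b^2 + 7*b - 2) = -3*b^4 - 26*b^3 - 30*b^2 + 3*b + 2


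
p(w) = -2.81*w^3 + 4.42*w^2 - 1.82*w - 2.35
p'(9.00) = -605.09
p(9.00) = -1709.20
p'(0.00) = -1.82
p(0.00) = -2.35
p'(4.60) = -139.53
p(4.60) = -190.71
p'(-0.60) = -10.16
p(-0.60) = 0.94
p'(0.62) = 0.42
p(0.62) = -2.45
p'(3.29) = -63.98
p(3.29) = -60.56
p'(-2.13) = -58.90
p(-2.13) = 48.73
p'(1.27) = -4.19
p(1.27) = -3.29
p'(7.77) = -442.08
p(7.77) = -1067.81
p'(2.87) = -45.89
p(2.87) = -37.59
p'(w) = -8.43*w^2 + 8.84*w - 1.82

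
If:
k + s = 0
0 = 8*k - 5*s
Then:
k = 0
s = 0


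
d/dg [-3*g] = -3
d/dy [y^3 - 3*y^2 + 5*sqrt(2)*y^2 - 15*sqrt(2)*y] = 3*y^2 - 6*y + 10*sqrt(2)*y - 15*sqrt(2)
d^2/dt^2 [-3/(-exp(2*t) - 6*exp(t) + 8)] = 6*(4*(exp(t) + 3)^2*exp(t) - (2*exp(t) + 3)*(exp(2*t) + 6*exp(t) - 8))*exp(t)/(exp(2*t) + 6*exp(t) - 8)^3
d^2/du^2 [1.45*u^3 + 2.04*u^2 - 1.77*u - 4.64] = 8.7*u + 4.08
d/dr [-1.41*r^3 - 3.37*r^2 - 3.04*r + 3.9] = -4.23*r^2 - 6.74*r - 3.04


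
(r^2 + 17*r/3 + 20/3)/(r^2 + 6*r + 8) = (r + 5/3)/(r + 2)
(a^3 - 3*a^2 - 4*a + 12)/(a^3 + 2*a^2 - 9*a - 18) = (a - 2)/(a + 3)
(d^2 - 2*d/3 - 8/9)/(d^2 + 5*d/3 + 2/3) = (d - 4/3)/(d + 1)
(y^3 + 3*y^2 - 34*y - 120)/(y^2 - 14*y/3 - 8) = 3*(y^2 + 9*y + 20)/(3*y + 4)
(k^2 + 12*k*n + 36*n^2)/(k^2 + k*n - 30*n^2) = (k + 6*n)/(k - 5*n)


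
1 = 1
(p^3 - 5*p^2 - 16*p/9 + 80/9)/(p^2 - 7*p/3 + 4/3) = (3*p^2 - 11*p - 20)/(3*(p - 1))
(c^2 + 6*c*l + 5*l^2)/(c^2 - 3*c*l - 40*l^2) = (c + l)/(c - 8*l)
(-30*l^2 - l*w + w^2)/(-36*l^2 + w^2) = (5*l + w)/(6*l + w)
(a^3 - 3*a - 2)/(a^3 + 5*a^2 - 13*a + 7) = (a^3 - 3*a - 2)/(a^3 + 5*a^2 - 13*a + 7)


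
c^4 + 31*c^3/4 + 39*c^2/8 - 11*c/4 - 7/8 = (c - 1/2)*(c + 1/4)*(c + 1)*(c + 7)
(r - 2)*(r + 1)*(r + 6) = r^3 + 5*r^2 - 8*r - 12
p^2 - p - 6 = (p - 3)*(p + 2)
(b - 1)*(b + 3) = b^2 + 2*b - 3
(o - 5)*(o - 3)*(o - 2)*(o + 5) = o^4 - 5*o^3 - 19*o^2 + 125*o - 150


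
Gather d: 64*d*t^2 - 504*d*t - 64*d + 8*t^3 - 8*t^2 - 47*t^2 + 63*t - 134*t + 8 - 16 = d*(64*t^2 - 504*t - 64) + 8*t^3 - 55*t^2 - 71*t - 8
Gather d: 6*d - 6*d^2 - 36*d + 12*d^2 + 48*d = 6*d^2 + 18*d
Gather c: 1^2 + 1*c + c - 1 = 2*c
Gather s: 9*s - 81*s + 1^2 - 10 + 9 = -72*s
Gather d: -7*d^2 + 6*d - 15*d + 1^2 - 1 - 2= -7*d^2 - 9*d - 2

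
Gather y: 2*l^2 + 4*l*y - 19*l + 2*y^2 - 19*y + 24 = 2*l^2 - 19*l + 2*y^2 + y*(4*l - 19) + 24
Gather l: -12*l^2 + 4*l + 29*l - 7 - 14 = -12*l^2 + 33*l - 21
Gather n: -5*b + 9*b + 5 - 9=4*b - 4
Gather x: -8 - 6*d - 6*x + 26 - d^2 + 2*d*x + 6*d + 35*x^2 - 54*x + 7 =-d^2 + 35*x^2 + x*(2*d - 60) + 25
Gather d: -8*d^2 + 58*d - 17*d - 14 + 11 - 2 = -8*d^2 + 41*d - 5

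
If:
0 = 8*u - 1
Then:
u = 1/8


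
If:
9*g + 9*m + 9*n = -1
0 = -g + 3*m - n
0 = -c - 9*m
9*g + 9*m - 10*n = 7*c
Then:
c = 1/4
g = 7/114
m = -1/36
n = -11/76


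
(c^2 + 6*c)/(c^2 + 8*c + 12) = c/(c + 2)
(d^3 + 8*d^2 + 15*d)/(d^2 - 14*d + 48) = d*(d^2 + 8*d + 15)/(d^2 - 14*d + 48)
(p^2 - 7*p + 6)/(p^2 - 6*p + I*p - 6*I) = (p - 1)/(p + I)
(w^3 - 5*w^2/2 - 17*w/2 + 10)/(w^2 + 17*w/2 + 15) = (w^2 - 5*w + 4)/(w + 6)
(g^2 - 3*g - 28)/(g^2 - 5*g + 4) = (g^2 - 3*g - 28)/(g^2 - 5*g + 4)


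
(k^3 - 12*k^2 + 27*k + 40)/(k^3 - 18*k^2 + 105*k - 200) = (k + 1)/(k - 5)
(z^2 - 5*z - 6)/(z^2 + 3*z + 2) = (z - 6)/(z + 2)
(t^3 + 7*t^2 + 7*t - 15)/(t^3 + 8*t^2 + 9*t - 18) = (t + 5)/(t + 6)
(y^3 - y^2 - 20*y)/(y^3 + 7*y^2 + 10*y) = (y^2 - y - 20)/(y^2 + 7*y + 10)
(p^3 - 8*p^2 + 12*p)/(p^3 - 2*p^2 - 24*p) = (p - 2)/(p + 4)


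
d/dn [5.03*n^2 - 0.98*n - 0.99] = 10.06*n - 0.98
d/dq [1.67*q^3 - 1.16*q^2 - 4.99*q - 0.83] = 5.01*q^2 - 2.32*q - 4.99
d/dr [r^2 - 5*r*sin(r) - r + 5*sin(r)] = -5*r*cos(r) + 2*r + 5*sqrt(2)*cos(r + pi/4) - 1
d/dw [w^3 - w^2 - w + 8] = 3*w^2 - 2*w - 1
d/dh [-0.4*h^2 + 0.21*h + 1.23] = 0.21 - 0.8*h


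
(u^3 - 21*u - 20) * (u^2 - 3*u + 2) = u^5 - 3*u^4 - 19*u^3 + 43*u^2 + 18*u - 40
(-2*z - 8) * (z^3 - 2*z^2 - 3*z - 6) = -2*z^4 - 4*z^3 + 22*z^2 + 36*z + 48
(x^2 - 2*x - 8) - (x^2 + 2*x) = -4*x - 8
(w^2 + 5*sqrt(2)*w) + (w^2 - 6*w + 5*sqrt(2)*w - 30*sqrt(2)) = 2*w^2 - 6*w + 10*sqrt(2)*w - 30*sqrt(2)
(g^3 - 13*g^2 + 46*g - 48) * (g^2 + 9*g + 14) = g^5 - 4*g^4 - 57*g^3 + 184*g^2 + 212*g - 672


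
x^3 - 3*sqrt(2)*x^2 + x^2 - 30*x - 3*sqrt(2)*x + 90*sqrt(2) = (x - 5)*(x + 6)*(x - 3*sqrt(2))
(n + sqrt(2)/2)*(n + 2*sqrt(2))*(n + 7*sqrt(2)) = n^3 + 19*sqrt(2)*n^2/2 + 37*n + 14*sqrt(2)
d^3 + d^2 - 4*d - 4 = (d - 2)*(d + 1)*(d + 2)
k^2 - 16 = (k - 4)*(k + 4)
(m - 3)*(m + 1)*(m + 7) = m^3 + 5*m^2 - 17*m - 21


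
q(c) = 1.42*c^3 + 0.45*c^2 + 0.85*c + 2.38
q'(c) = 4.26*c^2 + 0.9*c + 0.85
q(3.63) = 79.32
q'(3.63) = 60.25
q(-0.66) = 1.61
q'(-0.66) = 2.11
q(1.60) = 10.71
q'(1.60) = 13.20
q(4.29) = 126.42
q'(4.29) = 83.11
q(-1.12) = -0.00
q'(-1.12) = 5.19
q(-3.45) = -53.51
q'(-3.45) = 48.45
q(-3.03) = -35.57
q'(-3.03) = 37.23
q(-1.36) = -1.52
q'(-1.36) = 7.51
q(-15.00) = -4701.62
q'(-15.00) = 945.85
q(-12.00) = -2396.78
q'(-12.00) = 603.49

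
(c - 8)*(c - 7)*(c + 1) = c^3 - 14*c^2 + 41*c + 56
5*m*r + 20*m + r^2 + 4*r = (5*m + r)*(r + 4)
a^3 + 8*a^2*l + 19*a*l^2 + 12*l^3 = (a + l)*(a + 3*l)*(a + 4*l)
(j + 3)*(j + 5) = j^2 + 8*j + 15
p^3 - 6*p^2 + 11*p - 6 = (p - 3)*(p - 2)*(p - 1)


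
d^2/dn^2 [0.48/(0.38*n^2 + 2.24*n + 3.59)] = (-0.138624*n^2 - 0.817152*n + 0.48*(0.76*n + 2.24)*(1.52*n + 4.48) - 1.309632)/(0.38*n^2 + 2.24*n + 3.59)^3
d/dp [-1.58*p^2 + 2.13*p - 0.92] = 2.13 - 3.16*p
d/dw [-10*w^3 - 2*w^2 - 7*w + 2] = -30*w^2 - 4*w - 7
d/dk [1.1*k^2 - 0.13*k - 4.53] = 2.2*k - 0.13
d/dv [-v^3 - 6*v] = -3*v^2 - 6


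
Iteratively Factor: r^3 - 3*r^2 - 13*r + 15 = (r + 3)*(r^2 - 6*r + 5) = (r - 5)*(r + 3)*(r - 1)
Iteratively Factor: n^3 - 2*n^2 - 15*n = (n - 5)*(n^2 + 3*n) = (n - 5)*(n + 3)*(n)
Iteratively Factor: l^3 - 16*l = (l + 4)*(l^2 - 4*l) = (l - 4)*(l + 4)*(l)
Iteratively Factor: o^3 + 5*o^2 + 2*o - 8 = (o + 2)*(o^2 + 3*o - 4) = (o + 2)*(o + 4)*(o - 1)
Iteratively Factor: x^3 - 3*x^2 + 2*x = (x - 1)*(x^2 - 2*x) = x*(x - 1)*(x - 2)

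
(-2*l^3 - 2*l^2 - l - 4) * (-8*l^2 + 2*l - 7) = 16*l^5 + 12*l^4 + 18*l^3 + 44*l^2 - l + 28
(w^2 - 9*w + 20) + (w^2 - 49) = 2*w^2 - 9*w - 29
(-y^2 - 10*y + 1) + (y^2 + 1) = 2 - 10*y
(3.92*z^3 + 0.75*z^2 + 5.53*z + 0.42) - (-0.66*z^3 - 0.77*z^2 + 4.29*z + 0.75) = 4.58*z^3 + 1.52*z^2 + 1.24*z - 0.33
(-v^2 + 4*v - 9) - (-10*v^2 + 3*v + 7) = 9*v^2 + v - 16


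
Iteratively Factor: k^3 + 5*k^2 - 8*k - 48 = (k - 3)*(k^2 + 8*k + 16) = (k - 3)*(k + 4)*(k + 4)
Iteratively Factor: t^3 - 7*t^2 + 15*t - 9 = (t - 3)*(t^2 - 4*t + 3) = (t - 3)^2*(t - 1)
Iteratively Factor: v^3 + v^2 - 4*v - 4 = (v - 2)*(v^2 + 3*v + 2) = (v - 2)*(v + 2)*(v + 1)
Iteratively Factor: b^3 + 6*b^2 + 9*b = (b + 3)*(b^2 + 3*b) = b*(b + 3)*(b + 3)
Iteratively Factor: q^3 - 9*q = (q)*(q^2 - 9) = q*(q - 3)*(q + 3)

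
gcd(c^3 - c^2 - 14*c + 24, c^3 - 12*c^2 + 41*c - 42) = c^2 - 5*c + 6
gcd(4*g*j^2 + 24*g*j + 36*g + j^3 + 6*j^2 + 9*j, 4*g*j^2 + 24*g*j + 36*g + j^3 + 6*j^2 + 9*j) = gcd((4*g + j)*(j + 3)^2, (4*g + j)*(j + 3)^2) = 4*g*j^2 + 24*g*j + 36*g + j^3 + 6*j^2 + 9*j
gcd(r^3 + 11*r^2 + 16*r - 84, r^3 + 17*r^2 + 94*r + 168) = r^2 + 13*r + 42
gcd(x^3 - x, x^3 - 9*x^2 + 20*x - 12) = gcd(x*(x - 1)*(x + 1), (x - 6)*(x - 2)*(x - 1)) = x - 1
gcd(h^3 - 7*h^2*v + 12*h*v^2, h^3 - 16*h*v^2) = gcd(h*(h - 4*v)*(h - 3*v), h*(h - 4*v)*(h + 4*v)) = -h^2 + 4*h*v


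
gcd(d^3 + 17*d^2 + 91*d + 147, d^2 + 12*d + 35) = d + 7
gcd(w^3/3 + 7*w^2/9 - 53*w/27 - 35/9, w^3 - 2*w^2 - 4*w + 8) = 1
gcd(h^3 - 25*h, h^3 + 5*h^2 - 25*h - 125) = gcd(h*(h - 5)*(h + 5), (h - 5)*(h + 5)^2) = h^2 - 25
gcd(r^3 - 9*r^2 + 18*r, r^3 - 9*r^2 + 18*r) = r^3 - 9*r^2 + 18*r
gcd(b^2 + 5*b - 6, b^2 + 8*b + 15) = 1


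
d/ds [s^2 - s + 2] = 2*s - 1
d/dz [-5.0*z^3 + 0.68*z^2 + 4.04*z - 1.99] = -15.0*z^2 + 1.36*z + 4.04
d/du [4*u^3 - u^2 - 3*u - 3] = 12*u^2 - 2*u - 3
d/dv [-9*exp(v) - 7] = -9*exp(v)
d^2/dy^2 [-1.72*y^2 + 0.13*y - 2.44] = -3.44000000000000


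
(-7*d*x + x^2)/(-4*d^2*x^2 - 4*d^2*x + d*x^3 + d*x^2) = (7*d - x)/(d*(4*d*x + 4*d - x^2 - x))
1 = 1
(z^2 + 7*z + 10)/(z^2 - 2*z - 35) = (z + 2)/(z - 7)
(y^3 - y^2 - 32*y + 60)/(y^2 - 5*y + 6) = (y^2 + y - 30)/(y - 3)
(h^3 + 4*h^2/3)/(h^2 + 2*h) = h*(3*h + 4)/(3*(h + 2))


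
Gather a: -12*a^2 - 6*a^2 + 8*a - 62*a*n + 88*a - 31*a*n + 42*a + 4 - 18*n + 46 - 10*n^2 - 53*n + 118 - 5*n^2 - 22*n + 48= -18*a^2 + a*(138 - 93*n) - 15*n^2 - 93*n + 216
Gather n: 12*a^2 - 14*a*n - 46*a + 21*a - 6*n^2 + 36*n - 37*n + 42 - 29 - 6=12*a^2 - 25*a - 6*n^2 + n*(-14*a - 1) + 7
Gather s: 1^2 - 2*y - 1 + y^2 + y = y^2 - y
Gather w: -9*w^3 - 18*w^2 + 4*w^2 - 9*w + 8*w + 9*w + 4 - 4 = -9*w^3 - 14*w^2 + 8*w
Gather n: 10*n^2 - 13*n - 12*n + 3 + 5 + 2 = 10*n^2 - 25*n + 10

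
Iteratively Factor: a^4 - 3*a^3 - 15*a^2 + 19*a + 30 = (a + 3)*(a^3 - 6*a^2 + 3*a + 10) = (a + 1)*(a + 3)*(a^2 - 7*a + 10) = (a - 5)*(a + 1)*(a + 3)*(a - 2)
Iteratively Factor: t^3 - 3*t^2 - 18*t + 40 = (t - 5)*(t^2 + 2*t - 8) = (t - 5)*(t + 4)*(t - 2)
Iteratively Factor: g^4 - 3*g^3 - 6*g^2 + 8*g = (g + 2)*(g^3 - 5*g^2 + 4*g) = (g - 4)*(g + 2)*(g^2 - g) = g*(g - 4)*(g + 2)*(g - 1)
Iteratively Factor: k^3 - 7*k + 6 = (k + 3)*(k^2 - 3*k + 2) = (k - 2)*(k + 3)*(k - 1)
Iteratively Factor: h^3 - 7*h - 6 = (h + 1)*(h^2 - h - 6) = (h - 3)*(h + 1)*(h + 2)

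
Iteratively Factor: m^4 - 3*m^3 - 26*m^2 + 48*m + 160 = (m - 5)*(m^3 + 2*m^2 - 16*m - 32) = (m - 5)*(m + 4)*(m^2 - 2*m - 8) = (m - 5)*(m - 4)*(m + 4)*(m + 2)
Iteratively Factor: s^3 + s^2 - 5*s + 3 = (s - 1)*(s^2 + 2*s - 3) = (s - 1)*(s + 3)*(s - 1)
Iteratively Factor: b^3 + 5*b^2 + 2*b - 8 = (b + 4)*(b^2 + b - 2) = (b - 1)*(b + 4)*(b + 2)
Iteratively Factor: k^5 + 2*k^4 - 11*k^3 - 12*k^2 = (k + 4)*(k^4 - 2*k^3 - 3*k^2) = k*(k + 4)*(k^3 - 2*k^2 - 3*k) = k*(k + 1)*(k + 4)*(k^2 - 3*k) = k*(k - 3)*(k + 1)*(k + 4)*(k)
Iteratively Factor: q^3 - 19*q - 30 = (q + 2)*(q^2 - 2*q - 15) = (q + 2)*(q + 3)*(q - 5)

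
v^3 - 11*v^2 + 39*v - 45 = (v - 5)*(v - 3)^2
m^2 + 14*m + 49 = (m + 7)^2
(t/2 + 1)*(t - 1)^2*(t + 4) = t^4/2 + 2*t^3 - 3*t^2/2 - 5*t + 4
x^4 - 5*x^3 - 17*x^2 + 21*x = x*(x - 7)*(x - 1)*(x + 3)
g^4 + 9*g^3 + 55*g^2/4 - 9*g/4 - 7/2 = (g - 1/2)*(g + 1/2)*(g + 2)*(g + 7)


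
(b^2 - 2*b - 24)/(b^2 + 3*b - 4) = (b - 6)/(b - 1)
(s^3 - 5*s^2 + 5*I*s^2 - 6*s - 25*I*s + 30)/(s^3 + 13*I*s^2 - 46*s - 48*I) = (s - 5)/(s + 8*I)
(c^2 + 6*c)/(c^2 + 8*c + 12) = c/(c + 2)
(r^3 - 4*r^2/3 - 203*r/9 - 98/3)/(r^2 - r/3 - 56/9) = (3*r^2 - 11*r - 42)/(3*r - 8)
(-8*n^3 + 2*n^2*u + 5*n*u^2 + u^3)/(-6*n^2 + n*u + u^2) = (-8*n^3 + 2*n^2*u + 5*n*u^2 + u^3)/(-6*n^2 + n*u + u^2)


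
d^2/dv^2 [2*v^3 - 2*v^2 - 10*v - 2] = 12*v - 4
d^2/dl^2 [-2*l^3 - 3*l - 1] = -12*l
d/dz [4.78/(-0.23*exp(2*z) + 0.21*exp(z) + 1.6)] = (2.1988*exp(z) - 1.0038)*exp(z)/(-0.23*exp(2*z) + 0.21*exp(z) + 1.6)^2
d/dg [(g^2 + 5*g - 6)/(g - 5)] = (g^2 - 10*g - 19)/(g^2 - 10*g + 25)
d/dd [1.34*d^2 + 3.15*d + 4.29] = 2.68*d + 3.15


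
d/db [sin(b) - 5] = cos(b)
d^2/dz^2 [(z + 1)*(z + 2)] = 2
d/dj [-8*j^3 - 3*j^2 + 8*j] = -24*j^2 - 6*j + 8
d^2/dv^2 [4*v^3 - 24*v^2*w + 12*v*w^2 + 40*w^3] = 24*v - 48*w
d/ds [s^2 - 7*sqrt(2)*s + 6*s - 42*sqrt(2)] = 2*s - 7*sqrt(2) + 6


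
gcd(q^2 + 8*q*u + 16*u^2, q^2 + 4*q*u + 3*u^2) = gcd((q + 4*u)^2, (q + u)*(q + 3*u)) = 1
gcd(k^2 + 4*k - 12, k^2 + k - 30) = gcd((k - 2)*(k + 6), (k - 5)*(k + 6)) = k + 6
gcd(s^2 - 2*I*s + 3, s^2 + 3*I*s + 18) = s - 3*I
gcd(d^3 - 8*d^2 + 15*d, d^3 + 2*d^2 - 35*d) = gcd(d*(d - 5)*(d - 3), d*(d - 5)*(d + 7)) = d^2 - 5*d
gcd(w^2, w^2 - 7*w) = w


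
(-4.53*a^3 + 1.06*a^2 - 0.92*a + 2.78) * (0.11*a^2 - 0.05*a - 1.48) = -0.4983*a^5 + 0.3431*a^4 + 6.5502*a^3 - 1.217*a^2 + 1.2226*a - 4.1144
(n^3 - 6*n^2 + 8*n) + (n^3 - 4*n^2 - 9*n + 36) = 2*n^3 - 10*n^2 - n + 36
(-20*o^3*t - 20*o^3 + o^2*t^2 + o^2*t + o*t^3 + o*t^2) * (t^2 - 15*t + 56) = -20*o^3*t^3 + 280*o^3*t^2 - 820*o^3*t - 1120*o^3 + o^2*t^4 - 14*o^2*t^3 + 41*o^2*t^2 + 56*o^2*t + o*t^5 - 14*o*t^4 + 41*o*t^3 + 56*o*t^2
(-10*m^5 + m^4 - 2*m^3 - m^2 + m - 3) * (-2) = 20*m^5 - 2*m^4 + 4*m^3 + 2*m^2 - 2*m + 6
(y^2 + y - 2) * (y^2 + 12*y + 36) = y^4 + 13*y^3 + 46*y^2 + 12*y - 72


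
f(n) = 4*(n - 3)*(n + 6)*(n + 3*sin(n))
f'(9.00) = 235.83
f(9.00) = 3685.09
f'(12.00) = 3410.60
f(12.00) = 6732.90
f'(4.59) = 121.24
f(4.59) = 108.60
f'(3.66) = 48.77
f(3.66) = 55.43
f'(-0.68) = -277.82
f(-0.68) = 200.97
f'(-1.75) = -28.17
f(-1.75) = 379.68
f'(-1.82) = -8.86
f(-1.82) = 380.98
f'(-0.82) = -257.54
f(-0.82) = 238.51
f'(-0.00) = -288.00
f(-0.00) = 0.00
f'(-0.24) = -301.79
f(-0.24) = 71.15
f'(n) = 4*(n - 3)*(n + 6)*(3*cos(n) + 1) + 4*(n - 3)*(n + 3*sin(n)) + 4*(n + 6)*(n + 3*sin(n))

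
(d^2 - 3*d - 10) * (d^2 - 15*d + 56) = d^4 - 18*d^3 + 91*d^2 - 18*d - 560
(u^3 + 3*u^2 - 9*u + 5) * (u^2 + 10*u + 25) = u^5 + 13*u^4 + 46*u^3 - 10*u^2 - 175*u + 125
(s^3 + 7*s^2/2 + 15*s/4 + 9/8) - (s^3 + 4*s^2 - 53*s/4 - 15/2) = -s^2/2 + 17*s + 69/8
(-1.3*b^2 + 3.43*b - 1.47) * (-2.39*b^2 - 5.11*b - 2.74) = 3.107*b^4 - 1.5547*b^3 - 10.452*b^2 - 1.8865*b + 4.0278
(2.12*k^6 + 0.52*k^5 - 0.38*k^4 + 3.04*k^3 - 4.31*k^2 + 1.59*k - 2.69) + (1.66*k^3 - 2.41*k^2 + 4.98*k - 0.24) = 2.12*k^6 + 0.52*k^5 - 0.38*k^4 + 4.7*k^3 - 6.72*k^2 + 6.57*k - 2.93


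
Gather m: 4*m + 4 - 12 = 4*m - 8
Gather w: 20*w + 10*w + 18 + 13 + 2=30*w + 33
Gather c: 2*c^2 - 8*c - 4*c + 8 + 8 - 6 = 2*c^2 - 12*c + 10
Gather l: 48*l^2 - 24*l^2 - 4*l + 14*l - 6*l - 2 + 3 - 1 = 24*l^2 + 4*l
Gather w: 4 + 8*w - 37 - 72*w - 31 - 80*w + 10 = -144*w - 54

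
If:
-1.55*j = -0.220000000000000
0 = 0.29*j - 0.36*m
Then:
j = 0.14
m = 0.11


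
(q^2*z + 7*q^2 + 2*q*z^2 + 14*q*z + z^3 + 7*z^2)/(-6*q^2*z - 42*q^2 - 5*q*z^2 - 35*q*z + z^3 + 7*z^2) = (q + z)/(-6*q + z)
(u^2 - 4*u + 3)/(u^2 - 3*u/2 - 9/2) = 2*(u - 1)/(2*u + 3)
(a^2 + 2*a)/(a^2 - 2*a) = (a + 2)/(a - 2)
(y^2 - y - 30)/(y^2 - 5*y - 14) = (-y^2 + y + 30)/(-y^2 + 5*y + 14)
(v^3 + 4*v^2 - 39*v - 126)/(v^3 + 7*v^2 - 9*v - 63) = (v - 6)/(v - 3)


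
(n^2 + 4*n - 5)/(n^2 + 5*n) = (n - 1)/n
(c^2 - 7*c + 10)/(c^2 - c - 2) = (c - 5)/(c + 1)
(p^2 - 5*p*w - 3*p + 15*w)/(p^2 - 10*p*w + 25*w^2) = (p - 3)/(p - 5*w)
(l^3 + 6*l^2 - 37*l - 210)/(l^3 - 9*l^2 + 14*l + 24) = (l^2 + 12*l + 35)/(l^2 - 3*l - 4)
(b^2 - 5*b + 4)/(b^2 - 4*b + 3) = (b - 4)/(b - 3)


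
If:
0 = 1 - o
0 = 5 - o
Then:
No Solution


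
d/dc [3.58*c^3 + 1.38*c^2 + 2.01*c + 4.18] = 10.74*c^2 + 2.76*c + 2.01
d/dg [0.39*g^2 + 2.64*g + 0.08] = 0.78*g + 2.64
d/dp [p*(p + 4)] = 2*p + 4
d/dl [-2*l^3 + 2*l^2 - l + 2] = -6*l^2 + 4*l - 1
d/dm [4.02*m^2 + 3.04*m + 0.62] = 8.04*m + 3.04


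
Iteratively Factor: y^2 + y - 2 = (y - 1)*(y + 2)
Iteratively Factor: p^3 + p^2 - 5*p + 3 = (p - 1)*(p^2 + 2*p - 3) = (p - 1)*(p + 3)*(p - 1)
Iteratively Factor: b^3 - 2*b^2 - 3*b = (b - 3)*(b^2 + b) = b*(b - 3)*(b + 1)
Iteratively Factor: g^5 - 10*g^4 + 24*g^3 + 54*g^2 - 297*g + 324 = (g - 4)*(g^4 - 6*g^3 + 54*g - 81) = (g - 4)*(g + 3)*(g^3 - 9*g^2 + 27*g - 27) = (g - 4)*(g - 3)*(g + 3)*(g^2 - 6*g + 9) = (g - 4)*(g - 3)^2*(g + 3)*(g - 3)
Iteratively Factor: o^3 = (o)*(o^2) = o^2*(o)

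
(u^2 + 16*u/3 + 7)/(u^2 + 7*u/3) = (u + 3)/u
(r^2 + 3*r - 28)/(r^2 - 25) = (r^2 + 3*r - 28)/(r^2 - 25)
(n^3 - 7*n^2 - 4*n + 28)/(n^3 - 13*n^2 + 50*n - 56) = (n + 2)/(n - 4)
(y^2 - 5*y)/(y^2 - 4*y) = (y - 5)/(y - 4)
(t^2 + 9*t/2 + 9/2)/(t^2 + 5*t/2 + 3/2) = (t + 3)/(t + 1)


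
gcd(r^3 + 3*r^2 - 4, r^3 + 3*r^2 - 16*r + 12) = r - 1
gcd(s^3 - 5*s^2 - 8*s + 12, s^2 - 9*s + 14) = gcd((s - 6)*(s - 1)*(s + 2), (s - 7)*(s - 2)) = 1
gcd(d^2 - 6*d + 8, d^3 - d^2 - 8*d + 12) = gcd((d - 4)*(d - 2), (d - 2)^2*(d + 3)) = d - 2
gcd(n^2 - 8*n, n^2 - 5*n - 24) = n - 8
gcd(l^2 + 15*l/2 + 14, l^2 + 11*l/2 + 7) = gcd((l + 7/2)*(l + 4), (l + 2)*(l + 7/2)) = l + 7/2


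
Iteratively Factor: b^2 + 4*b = (b)*(b + 4)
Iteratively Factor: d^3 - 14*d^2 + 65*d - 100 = (d - 4)*(d^2 - 10*d + 25) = (d - 5)*(d - 4)*(d - 5)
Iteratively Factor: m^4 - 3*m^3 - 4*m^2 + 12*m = (m - 2)*(m^3 - m^2 - 6*m) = m*(m - 2)*(m^2 - m - 6) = m*(m - 3)*(m - 2)*(m + 2)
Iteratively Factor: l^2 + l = (l)*(l + 1)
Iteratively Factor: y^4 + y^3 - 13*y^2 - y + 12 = (y - 1)*(y^3 + 2*y^2 - 11*y - 12) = (y - 3)*(y - 1)*(y^2 + 5*y + 4) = (y - 3)*(y - 1)*(y + 1)*(y + 4)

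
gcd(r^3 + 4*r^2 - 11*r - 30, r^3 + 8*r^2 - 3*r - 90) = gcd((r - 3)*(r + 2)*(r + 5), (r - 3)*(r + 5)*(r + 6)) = r^2 + 2*r - 15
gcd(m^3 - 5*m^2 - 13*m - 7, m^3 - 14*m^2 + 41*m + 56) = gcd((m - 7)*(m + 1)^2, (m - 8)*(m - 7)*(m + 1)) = m^2 - 6*m - 7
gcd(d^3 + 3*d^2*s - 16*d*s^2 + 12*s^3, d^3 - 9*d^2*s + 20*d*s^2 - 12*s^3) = d^2 - 3*d*s + 2*s^2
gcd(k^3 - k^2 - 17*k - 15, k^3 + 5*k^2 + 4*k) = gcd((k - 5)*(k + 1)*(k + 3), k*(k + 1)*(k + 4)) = k + 1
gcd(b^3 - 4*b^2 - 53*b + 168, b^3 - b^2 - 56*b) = b^2 - b - 56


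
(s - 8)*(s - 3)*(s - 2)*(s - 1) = s^4 - 14*s^3 + 59*s^2 - 94*s + 48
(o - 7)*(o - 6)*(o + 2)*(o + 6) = o^4 - 5*o^3 - 50*o^2 + 180*o + 504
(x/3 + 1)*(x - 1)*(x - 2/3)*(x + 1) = x^4/3 + 7*x^3/9 - x^2 - 7*x/9 + 2/3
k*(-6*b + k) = -6*b*k + k^2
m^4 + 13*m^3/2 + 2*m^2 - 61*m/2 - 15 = (m - 2)*(m + 1/2)*(m + 3)*(m + 5)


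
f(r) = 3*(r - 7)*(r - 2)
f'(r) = 6*r - 27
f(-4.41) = 219.41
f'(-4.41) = -53.46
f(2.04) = -0.60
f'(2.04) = -14.76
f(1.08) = 16.34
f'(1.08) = -20.52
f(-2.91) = 145.97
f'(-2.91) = -44.46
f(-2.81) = 141.56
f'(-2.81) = -43.86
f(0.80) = 22.32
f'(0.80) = -22.20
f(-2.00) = 108.00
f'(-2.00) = -39.00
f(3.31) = -14.50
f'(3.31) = -7.14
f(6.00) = -12.00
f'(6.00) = 9.00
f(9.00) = 42.00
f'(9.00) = 27.00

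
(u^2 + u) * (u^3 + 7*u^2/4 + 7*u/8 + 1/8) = u^5 + 11*u^4/4 + 21*u^3/8 + u^2 + u/8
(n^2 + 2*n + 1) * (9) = 9*n^2 + 18*n + 9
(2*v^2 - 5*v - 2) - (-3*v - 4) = 2*v^2 - 2*v + 2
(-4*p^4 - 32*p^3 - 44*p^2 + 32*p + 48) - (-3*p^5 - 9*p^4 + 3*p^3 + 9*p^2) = 3*p^5 + 5*p^4 - 35*p^3 - 53*p^2 + 32*p + 48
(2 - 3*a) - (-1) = 3 - 3*a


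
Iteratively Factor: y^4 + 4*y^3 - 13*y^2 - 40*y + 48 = (y - 1)*(y^3 + 5*y^2 - 8*y - 48) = (y - 3)*(y - 1)*(y^2 + 8*y + 16) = (y - 3)*(y - 1)*(y + 4)*(y + 4)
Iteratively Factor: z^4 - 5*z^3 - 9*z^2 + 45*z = (z)*(z^3 - 5*z^2 - 9*z + 45) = z*(z - 3)*(z^2 - 2*z - 15) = z*(z - 3)*(z + 3)*(z - 5)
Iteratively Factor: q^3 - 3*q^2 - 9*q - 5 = (q - 5)*(q^2 + 2*q + 1) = (q - 5)*(q + 1)*(q + 1)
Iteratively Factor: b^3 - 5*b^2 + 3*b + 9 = (b + 1)*(b^2 - 6*b + 9) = (b - 3)*(b + 1)*(b - 3)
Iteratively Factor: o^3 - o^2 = (o)*(o^2 - o) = o^2*(o - 1)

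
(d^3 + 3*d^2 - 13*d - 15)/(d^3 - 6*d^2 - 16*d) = (-d^3 - 3*d^2 + 13*d + 15)/(d*(-d^2 + 6*d + 16))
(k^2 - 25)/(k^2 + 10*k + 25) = (k - 5)/(k + 5)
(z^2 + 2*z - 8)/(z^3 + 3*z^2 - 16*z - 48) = (z - 2)/(z^2 - z - 12)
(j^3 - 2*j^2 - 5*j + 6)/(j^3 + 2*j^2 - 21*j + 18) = (j + 2)/(j + 6)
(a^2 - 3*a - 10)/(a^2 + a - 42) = (a^2 - 3*a - 10)/(a^2 + a - 42)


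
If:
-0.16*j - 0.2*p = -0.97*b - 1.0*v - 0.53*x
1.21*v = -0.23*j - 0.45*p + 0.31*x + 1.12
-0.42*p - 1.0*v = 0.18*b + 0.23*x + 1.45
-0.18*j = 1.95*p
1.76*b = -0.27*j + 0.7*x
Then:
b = -0.71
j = 196.98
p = -18.18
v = -10.75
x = 74.19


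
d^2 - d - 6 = (d - 3)*(d + 2)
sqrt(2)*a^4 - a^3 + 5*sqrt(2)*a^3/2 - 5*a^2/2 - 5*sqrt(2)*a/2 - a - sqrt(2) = (a + 1/2)*(a + 2)*(a - sqrt(2))*(sqrt(2)*a + 1)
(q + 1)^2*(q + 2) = q^3 + 4*q^2 + 5*q + 2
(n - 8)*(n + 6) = n^2 - 2*n - 48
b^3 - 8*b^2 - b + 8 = (b - 8)*(b - 1)*(b + 1)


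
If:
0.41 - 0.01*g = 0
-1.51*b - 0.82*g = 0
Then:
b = -22.26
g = 41.00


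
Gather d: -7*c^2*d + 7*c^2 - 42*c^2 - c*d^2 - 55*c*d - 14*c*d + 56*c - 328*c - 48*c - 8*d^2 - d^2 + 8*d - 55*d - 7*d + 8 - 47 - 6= -35*c^2 - 320*c + d^2*(-c - 9) + d*(-7*c^2 - 69*c - 54) - 45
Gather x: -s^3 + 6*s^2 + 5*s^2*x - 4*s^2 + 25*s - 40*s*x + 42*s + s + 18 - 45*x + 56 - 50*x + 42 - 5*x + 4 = -s^3 + 2*s^2 + 68*s + x*(5*s^2 - 40*s - 100) + 120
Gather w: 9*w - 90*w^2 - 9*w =-90*w^2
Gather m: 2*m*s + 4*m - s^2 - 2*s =m*(2*s + 4) - s^2 - 2*s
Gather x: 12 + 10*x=10*x + 12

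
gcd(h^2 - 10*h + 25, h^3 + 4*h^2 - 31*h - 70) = h - 5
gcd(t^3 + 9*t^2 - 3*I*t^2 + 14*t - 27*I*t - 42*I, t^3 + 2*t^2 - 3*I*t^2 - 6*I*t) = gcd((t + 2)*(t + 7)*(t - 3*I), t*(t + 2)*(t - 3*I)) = t^2 + t*(2 - 3*I) - 6*I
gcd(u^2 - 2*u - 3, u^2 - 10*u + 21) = u - 3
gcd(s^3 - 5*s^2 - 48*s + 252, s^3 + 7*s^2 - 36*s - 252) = s^2 + s - 42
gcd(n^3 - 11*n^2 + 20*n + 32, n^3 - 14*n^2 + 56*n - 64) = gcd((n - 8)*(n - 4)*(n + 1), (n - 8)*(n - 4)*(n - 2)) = n^2 - 12*n + 32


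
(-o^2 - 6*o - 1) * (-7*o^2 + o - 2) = 7*o^4 + 41*o^3 + 3*o^2 + 11*o + 2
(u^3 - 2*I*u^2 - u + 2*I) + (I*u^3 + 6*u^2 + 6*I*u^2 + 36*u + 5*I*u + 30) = u^3 + I*u^3 + 6*u^2 + 4*I*u^2 + 35*u + 5*I*u + 30 + 2*I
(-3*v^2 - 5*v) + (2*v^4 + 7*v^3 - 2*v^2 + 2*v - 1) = 2*v^4 + 7*v^3 - 5*v^2 - 3*v - 1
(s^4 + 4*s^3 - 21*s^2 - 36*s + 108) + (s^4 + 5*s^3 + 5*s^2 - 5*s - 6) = 2*s^4 + 9*s^3 - 16*s^2 - 41*s + 102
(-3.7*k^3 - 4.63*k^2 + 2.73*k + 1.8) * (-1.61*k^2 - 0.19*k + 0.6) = 5.957*k^5 + 8.1573*k^4 - 5.7356*k^3 - 6.1947*k^2 + 1.296*k + 1.08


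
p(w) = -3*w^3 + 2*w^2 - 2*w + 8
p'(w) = -9*w^2 + 4*w - 2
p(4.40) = -217.63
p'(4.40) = -158.64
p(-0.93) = 14.00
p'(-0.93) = -13.50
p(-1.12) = 16.96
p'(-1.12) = -17.77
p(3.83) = -138.87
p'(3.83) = -118.70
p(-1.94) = 41.31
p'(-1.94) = -43.63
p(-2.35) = 62.68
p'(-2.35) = -61.10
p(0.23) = 7.61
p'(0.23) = -1.56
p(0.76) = 6.32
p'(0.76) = -4.16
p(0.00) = 8.00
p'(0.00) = -2.00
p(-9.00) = 2375.00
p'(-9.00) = -767.00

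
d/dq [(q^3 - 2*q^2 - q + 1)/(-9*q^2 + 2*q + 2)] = (-9*q^4 + 4*q^3 - 7*q^2 + 10*q - 4)/(81*q^4 - 36*q^3 - 32*q^2 + 8*q + 4)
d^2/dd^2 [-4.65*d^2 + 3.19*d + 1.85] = -9.30000000000000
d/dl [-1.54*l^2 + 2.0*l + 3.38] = 2.0 - 3.08*l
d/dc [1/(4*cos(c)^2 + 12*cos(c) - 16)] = (2*cos(c) + 3)*sin(c)/(4*(cos(c)^2 + 3*cos(c) - 4)^2)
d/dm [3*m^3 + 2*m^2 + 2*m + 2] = 9*m^2 + 4*m + 2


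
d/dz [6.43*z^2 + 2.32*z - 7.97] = 12.86*z + 2.32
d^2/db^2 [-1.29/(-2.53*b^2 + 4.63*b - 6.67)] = (-16.514322*b^2 + 30.221862*b + 1.29*(5.06*b - 4.63)*(10.12*b - 9.26) - 43.537758)/(2.53*b^2 - 4.63*b + 6.67)^3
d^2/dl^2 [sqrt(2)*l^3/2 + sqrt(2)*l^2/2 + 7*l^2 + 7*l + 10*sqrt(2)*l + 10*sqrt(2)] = 3*sqrt(2)*l + sqrt(2) + 14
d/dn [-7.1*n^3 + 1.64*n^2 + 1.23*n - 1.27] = -21.3*n^2 + 3.28*n + 1.23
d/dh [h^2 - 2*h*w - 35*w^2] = 2*h - 2*w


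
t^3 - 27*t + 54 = (t - 3)^2*(t + 6)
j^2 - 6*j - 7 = (j - 7)*(j + 1)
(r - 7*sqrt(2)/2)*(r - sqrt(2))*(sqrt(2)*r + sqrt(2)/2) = sqrt(2)*r^3 - 9*r^2 + sqrt(2)*r^2/2 - 9*r/2 + 7*sqrt(2)*r + 7*sqrt(2)/2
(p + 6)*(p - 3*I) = p^2 + 6*p - 3*I*p - 18*I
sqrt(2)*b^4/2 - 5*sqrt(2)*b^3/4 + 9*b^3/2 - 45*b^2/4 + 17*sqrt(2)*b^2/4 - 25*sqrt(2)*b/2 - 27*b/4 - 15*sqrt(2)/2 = (b/2 + sqrt(2))*(b - 3)*(b + 5*sqrt(2)/2)*(sqrt(2)*b + sqrt(2)/2)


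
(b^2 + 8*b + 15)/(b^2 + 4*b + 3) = (b + 5)/(b + 1)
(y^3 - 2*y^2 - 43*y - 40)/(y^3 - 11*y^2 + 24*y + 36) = (y^2 - 3*y - 40)/(y^2 - 12*y + 36)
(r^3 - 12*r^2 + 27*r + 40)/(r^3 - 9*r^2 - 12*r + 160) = (r + 1)/(r + 4)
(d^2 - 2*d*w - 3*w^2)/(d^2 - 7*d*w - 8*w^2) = (-d + 3*w)/(-d + 8*w)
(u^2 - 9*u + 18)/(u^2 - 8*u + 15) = (u - 6)/(u - 5)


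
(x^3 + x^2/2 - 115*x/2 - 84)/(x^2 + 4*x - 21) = (x^2 - 13*x/2 - 12)/(x - 3)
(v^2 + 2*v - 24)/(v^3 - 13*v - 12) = (v + 6)/(v^2 + 4*v + 3)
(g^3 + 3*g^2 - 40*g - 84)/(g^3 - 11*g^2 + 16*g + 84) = (g + 7)/(g - 7)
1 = 1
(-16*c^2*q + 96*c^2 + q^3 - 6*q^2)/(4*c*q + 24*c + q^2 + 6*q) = (-4*c*q + 24*c + q^2 - 6*q)/(q + 6)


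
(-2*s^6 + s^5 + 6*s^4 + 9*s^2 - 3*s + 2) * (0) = 0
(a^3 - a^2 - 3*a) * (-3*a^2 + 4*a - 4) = -3*a^5 + 7*a^4 + a^3 - 8*a^2 + 12*a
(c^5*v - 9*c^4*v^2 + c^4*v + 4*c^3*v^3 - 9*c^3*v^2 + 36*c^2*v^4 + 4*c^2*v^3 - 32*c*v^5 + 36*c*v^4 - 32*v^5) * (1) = c^5*v - 9*c^4*v^2 + c^4*v + 4*c^3*v^3 - 9*c^3*v^2 + 36*c^2*v^4 + 4*c^2*v^3 - 32*c*v^5 + 36*c*v^4 - 32*v^5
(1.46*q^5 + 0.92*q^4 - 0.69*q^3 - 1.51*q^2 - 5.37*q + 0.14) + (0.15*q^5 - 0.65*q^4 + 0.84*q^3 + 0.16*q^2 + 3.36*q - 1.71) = 1.61*q^5 + 0.27*q^4 + 0.15*q^3 - 1.35*q^2 - 2.01*q - 1.57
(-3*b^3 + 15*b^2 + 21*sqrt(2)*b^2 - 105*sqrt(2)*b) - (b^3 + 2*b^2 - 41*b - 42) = -4*b^3 + 13*b^2 + 21*sqrt(2)*b^2 - 105*sqrt(2)*b + 41*b + 42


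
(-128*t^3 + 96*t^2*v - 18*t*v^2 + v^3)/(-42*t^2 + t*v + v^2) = (-128*t^3 + 96*t^2*v - 18*t*v^2 + v^3)/(-42*t^2 + t*v + v^2)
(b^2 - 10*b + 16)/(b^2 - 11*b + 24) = (b - 2)/(b - 3)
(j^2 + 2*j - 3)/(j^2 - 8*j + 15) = (j^2 + 2*j - 3)/(j^2 - 8*j + 15)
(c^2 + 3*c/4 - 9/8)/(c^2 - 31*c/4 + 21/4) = (c + 3/2)/(c - 7)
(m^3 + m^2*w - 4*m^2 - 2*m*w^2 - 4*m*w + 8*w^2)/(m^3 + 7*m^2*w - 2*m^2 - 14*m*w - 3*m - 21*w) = (-m^3 - m^2*w + 4*m^2 + 2*m*w^2 + 4*m*w - 8*w^2)/(-m^3 - 7*m^2*w + 2*m^2 + 14*m*w + 3*m + 21*w)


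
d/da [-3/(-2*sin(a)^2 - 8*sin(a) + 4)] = -3*(sin(a) + 2)*cos(a)/(sin(a)^2 + 4*sin(a) - 2)^2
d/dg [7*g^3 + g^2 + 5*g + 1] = 21*g^2 + 2*g + 5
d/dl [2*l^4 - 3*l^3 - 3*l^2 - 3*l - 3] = 8*l^3 - 9*l^2 - 6*l - 3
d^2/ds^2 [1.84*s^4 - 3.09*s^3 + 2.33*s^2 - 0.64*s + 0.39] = 22.08*s^2 - 18.54*s + 4.66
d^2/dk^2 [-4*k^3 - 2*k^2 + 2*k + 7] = -24*k - 4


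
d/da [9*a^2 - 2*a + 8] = 18*a - 2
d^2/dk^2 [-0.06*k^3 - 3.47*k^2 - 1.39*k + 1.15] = -0.36*k - 6.94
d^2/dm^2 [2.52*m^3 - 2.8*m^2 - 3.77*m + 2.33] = 15.12*m - 5.6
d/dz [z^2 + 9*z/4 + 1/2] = 2*z + 9/4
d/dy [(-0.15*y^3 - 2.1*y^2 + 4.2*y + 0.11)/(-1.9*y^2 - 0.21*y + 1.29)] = (0.285*y^4 + 0.0629999999999988*y^3 + 7.8405*y^2 - 5.0*y + 5.4411)/(3.61*y^4 + 0.798*y^3 - 4.8579*y^2 - 0.5418*y + 1.6641)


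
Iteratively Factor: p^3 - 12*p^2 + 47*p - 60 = (p - 5)*(p^2 - 7*p + 12) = (p - 5)*(p - 3)*(p - 4)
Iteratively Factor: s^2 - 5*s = (s)*(s - 5)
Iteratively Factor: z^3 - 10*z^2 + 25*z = (z)*(z^2 - 10*z + 25) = z*(z - 5)*(z - 5)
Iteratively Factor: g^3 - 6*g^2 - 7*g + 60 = (g - 5)*(g^2 - g - 12) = (g - 5)*(g - 4)*(g + 3)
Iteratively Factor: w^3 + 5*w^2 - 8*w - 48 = (w + 4)*(w^2 + w - 12) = (w + 4)^2*(w - 3)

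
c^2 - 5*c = c*(c - 5)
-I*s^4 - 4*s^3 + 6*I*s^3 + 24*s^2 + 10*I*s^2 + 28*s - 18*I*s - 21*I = (s - 7)*(s - 3*I)*(s - I)*(-I*s - I)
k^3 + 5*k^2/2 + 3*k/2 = k*(k + 1)*(k + 3/2)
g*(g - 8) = g^2 - 8*g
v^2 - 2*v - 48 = (v - 8)*(v + 6)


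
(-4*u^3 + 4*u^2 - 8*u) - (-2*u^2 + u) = -4*u^3 + 6*u^2 - 9*u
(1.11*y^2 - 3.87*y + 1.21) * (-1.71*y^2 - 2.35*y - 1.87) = -1.8981*y^4 + 4.0092*y^3 + 4.9497*y^2 + 4.3934*y - 2.2627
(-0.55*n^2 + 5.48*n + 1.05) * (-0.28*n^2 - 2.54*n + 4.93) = 0.154*n^4 - 0.1374*n^3 - 16.9247*n^2 + 24.3494*n + 5.1765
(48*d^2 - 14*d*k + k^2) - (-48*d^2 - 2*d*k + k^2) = 96*d^2 - 12*d*k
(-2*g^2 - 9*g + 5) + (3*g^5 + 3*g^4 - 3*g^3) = 3*g^5 + 3*g^4 - 3*g^3 - 2*g^2 - 9*g + 5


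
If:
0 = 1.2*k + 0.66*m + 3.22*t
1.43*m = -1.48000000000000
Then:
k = 0.569230769230769 - 2.68333333333333*t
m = -1.03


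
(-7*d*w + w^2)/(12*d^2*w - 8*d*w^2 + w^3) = (-7*d + w)/(12*d^2 - 8*d*w + w^2)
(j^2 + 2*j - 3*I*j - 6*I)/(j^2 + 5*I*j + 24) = (j + 2)/(j + 8*I)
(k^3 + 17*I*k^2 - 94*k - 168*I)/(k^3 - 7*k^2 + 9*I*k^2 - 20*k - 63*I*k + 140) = (k^2 + 13*I*k - 42)/(k^2 + k*(-7 + 5*I) - 35*I)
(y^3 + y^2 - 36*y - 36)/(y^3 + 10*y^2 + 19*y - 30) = (y^2 - 5*y - 6)/(y^2 + 4*y - 5)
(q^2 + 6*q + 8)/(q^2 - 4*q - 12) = (q + 4)/(q - 6)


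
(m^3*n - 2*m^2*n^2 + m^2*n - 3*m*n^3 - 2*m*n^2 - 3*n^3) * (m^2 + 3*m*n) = m^5*n + m^4*n^2 + m^4*n - 9*m^3*n^3 + m^3*n^2 - 9*m^2*n^4 - 9*m^2*n^3 - 9*m*n^4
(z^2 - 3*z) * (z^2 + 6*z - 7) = z^4 + 3*z^3 - 25*z^2 + 21*z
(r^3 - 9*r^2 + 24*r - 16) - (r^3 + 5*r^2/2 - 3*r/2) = -23*r^2/2 + 51*r/2 - 16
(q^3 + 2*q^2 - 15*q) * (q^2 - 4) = q^5 + 2*q^4 - 19*q^3 - 8*q^2 + 60*q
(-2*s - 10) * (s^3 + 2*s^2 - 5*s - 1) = -2*s^4 - 14*s^3 - 10*s^2 + 52*s + 10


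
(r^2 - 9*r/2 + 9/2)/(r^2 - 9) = (r - 3/2)/(r + 3)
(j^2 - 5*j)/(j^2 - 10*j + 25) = j/(j - 5)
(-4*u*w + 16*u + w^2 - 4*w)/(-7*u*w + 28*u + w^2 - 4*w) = (4*u - w)/(7*u - w)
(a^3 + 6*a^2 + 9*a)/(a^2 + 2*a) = (a^2 + 6*a + 9)/(a + 2)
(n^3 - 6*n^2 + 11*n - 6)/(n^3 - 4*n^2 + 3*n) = (n - 2)/n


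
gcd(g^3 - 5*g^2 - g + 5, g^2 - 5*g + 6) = 1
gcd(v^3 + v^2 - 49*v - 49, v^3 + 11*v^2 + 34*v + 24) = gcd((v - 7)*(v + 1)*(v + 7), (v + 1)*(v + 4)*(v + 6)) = v + 1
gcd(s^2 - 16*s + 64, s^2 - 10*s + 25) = 1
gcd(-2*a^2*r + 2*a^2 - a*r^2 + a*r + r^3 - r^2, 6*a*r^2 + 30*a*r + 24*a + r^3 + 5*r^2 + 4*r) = 1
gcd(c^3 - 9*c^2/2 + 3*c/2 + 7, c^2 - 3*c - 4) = c + 1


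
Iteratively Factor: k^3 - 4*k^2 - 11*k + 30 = (k - 5)*(k^2 + k - 6) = (k - 5)*(k + 3)*(k - 2)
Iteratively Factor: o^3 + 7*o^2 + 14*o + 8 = (o + 1)*(o^2 + 6*o + 8) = (o + 1)*(o + 4)*(o + 2)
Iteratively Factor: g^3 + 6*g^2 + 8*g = (g + 2)*(g^2 + 4*g) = g*(g + 2)*(g + 4)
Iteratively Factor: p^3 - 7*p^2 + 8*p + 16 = (p + 1)*(p^2 - 8*p + 16) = (p - 4)*(p + 1)*(p - 4)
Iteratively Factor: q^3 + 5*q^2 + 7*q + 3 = (q + 1)*(q^2 + 4*q + 3) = (q + 1)*(q + 3)*(q + 1)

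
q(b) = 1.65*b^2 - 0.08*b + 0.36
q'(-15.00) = -49.58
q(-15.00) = 372.81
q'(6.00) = 19.72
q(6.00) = 59.28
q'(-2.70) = -8.99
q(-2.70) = 12.60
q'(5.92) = 19.46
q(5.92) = 57.71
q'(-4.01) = -13.31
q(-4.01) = 27.21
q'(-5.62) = -18.63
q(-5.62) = 52.92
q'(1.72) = 5.60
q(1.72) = 5.10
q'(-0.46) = -1.60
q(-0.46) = 0.75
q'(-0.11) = -0.44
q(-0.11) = 0.39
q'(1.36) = 4.41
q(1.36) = 3.30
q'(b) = 3.3*b - 0.08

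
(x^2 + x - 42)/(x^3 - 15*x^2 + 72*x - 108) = (x + 7)/(x^2 - 9*x + 18)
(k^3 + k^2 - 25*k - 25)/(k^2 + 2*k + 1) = (k^2 - 25)/(k + 1)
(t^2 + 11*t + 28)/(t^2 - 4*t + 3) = (t^2 + 11*t + 28)/(t^2 - 4*t + 3)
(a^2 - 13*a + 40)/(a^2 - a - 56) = (a - 5)/(a + 7)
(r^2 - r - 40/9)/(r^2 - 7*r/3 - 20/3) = (r - 8/3)/(r - 4)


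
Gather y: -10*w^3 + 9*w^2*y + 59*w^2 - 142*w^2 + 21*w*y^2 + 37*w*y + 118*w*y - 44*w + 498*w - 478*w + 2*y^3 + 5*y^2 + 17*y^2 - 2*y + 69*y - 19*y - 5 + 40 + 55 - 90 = -10*w^3 - 83*w^2 - 24*w + 2*y^3 + y^2*(21*w + 22) + y*(9*w^2 + 155*w + 48)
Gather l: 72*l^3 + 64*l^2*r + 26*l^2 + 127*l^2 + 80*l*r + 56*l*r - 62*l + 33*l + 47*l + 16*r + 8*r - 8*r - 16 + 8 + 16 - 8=72*l^3 + l^2*(64*r + 153) + l*(136*r + 18) + 16*r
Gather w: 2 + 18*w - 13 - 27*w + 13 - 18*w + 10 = 12 - 27*w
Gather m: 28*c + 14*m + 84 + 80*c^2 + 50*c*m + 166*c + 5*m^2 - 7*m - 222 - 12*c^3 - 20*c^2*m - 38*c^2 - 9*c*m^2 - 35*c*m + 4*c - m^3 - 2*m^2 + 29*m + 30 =-12*c^3 + 42*c^2 + 198*c - m^3 + m^2*(3 - 9*c) + m*(-20*c^2 + 15*c + 36) - 108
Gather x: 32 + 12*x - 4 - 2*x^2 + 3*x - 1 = -2*x^2 + 15*x + 27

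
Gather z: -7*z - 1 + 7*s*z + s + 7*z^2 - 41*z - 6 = s + 7*z^2 + z*(7*s - 48) - 7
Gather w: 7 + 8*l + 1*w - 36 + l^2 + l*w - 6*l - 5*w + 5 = l^2 + 2*l + w*(l - 4) - 24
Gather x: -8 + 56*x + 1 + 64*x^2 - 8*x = 64*x^2 + 48*x - 7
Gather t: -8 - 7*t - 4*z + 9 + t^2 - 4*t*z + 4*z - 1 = t^2 + t*(-4*z - 7)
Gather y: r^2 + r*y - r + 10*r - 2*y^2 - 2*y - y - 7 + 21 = r^2 + 9*r - 2*y^2 + y*(r - 3) + 14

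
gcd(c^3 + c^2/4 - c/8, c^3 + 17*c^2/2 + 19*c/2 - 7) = 1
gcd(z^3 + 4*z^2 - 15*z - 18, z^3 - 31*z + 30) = z + 6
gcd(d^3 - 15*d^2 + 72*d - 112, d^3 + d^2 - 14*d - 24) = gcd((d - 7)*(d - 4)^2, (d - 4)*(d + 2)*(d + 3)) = d - 4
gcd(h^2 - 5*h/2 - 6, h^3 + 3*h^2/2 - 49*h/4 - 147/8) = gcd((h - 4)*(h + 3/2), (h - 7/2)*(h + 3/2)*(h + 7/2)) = h + 3/2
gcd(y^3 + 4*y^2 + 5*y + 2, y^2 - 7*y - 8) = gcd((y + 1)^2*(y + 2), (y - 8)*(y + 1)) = y + 1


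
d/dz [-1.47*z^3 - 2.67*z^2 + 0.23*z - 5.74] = -4.41*z^2 - 5.34*z + 0.23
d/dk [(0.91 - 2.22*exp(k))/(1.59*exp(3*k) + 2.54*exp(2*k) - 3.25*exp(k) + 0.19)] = (7.0596*exp(3*k) + 1.2981*exp(2*k) - 4.6228*exp(k) + 2.5357)*exp(k)/(2.5281*exp(6*k) + 8.0772*exp(5*k) - 3.8834*exp(4*k) - 15.9058*exp(3*k) + 11.5277*exp(2*k) - 1.235*exp(k) + 0.0361)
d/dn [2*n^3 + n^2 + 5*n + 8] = 6*n^2 + 2*n + 5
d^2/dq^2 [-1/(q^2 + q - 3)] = 2*(q^2 + q - (2*q + 1)^2 - 3)/(q^2 + q - 3)^3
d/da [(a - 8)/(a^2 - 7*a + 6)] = (a^2 - 7*a - (a - 8)*(2*a - 7) + 6)/(a^2 - 7*a + 6)^2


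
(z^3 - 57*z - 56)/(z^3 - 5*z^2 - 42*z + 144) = (z^2 + 8*z + 7)/(z^2 + 3*z - 18)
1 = 1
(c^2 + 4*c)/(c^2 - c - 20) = c/(c - 5)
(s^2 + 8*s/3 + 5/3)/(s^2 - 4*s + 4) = (3*s^2 + 8*s + 5)/(3*(s^2 - 4*s + 4))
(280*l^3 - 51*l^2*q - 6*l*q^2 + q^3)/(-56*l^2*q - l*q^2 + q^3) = (-5*l + q)/q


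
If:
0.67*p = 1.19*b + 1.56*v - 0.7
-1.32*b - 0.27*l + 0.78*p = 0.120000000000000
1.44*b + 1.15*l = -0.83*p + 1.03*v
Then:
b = 1.51889463158715 - 2.70557099446796*v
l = 6.07128795158819*v - 3.09492766797392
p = 1.65296210684882 - 2.47705893047295*v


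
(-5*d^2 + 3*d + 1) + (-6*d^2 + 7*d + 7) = -11*d^2 + 10*d + 8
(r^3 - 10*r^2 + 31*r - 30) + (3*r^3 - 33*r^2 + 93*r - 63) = 4*r^3 - 43*r^2 + 124*r - 93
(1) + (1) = 2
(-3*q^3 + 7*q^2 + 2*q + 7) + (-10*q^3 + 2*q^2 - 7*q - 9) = -13*q^3 + 9*q^2 - 5*q - 2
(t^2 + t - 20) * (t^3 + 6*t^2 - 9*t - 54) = t^5 + 7*t^4 - 23*t^3 - 183*t^2 + 126*t + 1080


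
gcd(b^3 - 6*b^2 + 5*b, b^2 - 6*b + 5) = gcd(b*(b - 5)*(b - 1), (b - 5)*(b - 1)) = b^2 - 6*b + 5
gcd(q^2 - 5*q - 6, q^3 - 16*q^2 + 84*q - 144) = q - 6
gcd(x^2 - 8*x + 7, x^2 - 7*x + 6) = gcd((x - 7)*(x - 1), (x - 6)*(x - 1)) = x - 1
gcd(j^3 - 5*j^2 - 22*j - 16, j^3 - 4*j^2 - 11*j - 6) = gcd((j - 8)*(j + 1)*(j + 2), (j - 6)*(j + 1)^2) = j + 1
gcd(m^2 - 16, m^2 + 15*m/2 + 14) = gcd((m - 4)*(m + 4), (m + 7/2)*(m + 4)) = m + 4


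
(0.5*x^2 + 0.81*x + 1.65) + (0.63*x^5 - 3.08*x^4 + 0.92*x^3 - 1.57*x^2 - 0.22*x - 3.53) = 0.63*x^5 - 3.08*x^4 + 0.92*x^3 - 1.07*x^2 + 0.59*x - 1.88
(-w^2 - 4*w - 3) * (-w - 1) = w^3 + 5*w^2 + 7*w + 3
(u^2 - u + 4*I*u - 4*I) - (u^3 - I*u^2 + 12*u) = -u^3 + u^2 + I*u^2 - 13*u + 4*I*u - 4*I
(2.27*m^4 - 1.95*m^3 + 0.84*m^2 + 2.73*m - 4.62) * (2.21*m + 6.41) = 5.0167*m^5 + 10.2412*m^4 - 10.6431*m^3 + 11.4177*m^2 + 7.2891*m - 29.6142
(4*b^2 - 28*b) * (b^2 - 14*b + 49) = 4*b^4 - 84*b^3 + 588*b^2 - 1372*b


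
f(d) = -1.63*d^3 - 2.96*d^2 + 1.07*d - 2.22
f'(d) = -4.89*d^2 - 5.92*d + 1.07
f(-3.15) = 15.99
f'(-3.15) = -28.80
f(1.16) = -7.51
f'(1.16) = -12.38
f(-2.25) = -1.05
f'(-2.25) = -10.37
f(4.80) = -245.55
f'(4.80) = -140.01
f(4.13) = -163.11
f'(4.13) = -106.79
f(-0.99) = -4.60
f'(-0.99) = 2.14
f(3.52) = -106.22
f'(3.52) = -80.36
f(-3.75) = 38.10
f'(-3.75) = -45.50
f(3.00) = -69.66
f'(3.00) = -60.70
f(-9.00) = 936.66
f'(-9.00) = -341.74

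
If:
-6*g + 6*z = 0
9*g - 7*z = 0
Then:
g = 0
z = 0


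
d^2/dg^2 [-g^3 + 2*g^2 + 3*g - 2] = 4 - 6*g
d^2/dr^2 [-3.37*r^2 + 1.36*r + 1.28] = -6.74000000000000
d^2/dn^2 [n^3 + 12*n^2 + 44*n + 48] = 6*n + 24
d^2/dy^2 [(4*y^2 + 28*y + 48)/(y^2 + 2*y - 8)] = 40/(y^3 - 6*y^2 + 12*y - 8)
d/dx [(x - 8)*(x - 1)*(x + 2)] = 3*x^2 - 14*x - 10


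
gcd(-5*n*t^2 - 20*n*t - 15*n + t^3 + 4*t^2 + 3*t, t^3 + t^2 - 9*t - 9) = t^2 + 4*t + 3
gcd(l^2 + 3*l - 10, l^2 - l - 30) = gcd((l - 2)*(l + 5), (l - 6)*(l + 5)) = l + 5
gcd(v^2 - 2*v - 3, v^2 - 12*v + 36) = 1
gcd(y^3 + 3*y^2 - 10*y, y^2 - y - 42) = 1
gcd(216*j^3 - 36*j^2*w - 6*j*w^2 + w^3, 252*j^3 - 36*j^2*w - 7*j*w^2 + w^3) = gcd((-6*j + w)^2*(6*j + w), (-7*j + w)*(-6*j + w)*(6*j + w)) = -36*j^2 + w^2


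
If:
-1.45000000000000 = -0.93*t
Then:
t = 1.56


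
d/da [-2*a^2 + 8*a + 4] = 8 - 4*a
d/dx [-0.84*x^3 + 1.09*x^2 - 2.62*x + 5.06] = -2.52*x^2 + 2.18*x - 2.62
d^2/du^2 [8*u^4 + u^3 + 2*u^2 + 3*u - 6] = 96*u^2 + 6*u + 4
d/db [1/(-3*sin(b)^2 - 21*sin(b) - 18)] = (2*sin(b) + 7)*cos(b)/(3*(sin(b)^2 + 7*sin(b) + 6)^2)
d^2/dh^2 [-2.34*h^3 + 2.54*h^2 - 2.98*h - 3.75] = 5.08 - 14.04*h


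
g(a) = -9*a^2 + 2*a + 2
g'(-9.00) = 164.00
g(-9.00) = -745.00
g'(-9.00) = 164.00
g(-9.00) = -745.00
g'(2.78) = -48.04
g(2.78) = -62.00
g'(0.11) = 0.02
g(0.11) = 2.11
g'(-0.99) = 19.82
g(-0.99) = -8.80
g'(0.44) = -5.92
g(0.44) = 1.14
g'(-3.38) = 62.84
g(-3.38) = -107.58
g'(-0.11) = 3.98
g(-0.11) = 1.67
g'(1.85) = -31.30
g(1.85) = -25.10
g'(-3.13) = 58.34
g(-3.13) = -92.43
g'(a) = 2 - 18*a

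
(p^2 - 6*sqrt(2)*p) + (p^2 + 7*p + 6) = 2*p^2 - 6*sqrt(2)*p + 7*p + 6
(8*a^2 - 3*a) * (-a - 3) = -8*a^3 - 21*a^2 + 9*a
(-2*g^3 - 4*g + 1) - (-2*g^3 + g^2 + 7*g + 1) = -g^2 - 11*g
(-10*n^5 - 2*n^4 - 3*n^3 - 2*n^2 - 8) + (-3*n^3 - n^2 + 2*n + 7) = -10*n^5 - 2*n^4 - 6*n^3 - 3*n^2 + 2*n - 1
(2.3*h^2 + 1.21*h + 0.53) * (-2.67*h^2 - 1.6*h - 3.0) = -6.141*h^4 - 6.9107*h^3 - 10.2511*h^2 - 4.478*h - 1.59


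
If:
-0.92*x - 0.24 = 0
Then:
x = -0.26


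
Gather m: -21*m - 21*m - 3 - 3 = -42*m - 6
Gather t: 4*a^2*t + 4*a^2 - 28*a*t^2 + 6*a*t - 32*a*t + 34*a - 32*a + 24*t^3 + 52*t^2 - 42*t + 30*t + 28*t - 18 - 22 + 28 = 4*a^2 + 2*a + 24*t^3 + t^2*(52 - 28*a) + t*(4*a^2 - 26*a + 16) - 12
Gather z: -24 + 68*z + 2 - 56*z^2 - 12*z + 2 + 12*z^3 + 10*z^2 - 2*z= 12*z^3 - 46*z^2 + 54*z - 20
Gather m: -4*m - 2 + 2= -4*m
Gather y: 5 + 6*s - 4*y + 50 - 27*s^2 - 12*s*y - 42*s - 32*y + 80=-27*s^2 - 36*s + y*(-12*s - 36) + 135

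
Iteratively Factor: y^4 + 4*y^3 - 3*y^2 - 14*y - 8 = (y + 1)*(y^3 + 3*y^2 - 6*y - 8) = (y + 1)*(y + 4)*(y^2 - y - 2) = (y - 2)*(y + 1)*(y + 4)*(y + 1)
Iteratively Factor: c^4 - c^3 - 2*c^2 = (c)*(c^3 - c^2 - 2*c) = c^2*(c^2 - c - 2) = c^2*(c + 1)*(c - 2)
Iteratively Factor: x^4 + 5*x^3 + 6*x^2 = (x + 3)*(x^3 + 2*x^2) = x*(x + 3)*(x^2 + 2*x) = x*(x + 2)*(x + 3)*(x)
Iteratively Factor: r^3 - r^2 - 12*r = (r)*(r^2 - r - 12) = r*(r - 4)*(r + 3)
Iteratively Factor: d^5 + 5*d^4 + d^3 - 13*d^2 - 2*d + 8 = (d + 1)*(d^4 + 4*d^3 - 3*d^2 - 10*d + 8) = (d - 1)*(d + 1)*(d^3 + 5*d^2 + 2*d - 8) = (d - 1)*(d + 1)*(d + 4)*(d^2 + d - 2) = (d - 1)*(d + 1)*(d + 2)*(d + 4)*(d - 1)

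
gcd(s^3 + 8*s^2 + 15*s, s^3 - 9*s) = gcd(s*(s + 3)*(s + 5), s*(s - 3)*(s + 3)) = s^2 + 3*s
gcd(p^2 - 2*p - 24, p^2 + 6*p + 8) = p + 4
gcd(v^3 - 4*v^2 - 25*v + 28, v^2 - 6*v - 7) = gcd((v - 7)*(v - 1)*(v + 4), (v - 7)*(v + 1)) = v - 7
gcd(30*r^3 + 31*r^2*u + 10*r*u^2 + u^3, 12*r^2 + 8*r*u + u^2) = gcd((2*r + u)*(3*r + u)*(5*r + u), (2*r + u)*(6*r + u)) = 2*r + u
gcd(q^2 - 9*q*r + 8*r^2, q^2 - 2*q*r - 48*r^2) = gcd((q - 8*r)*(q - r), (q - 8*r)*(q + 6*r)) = q - 8*r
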